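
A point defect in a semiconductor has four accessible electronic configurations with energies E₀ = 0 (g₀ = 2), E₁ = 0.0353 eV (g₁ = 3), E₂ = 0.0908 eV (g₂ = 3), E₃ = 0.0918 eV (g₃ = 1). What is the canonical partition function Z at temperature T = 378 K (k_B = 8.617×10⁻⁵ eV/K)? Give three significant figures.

k_BT = 8.617×10⁻⁵ × 378 K = 0.032572 eV.
Eᵢ/kT = 0, 1.0838, 2.7877, 2.8184.
Z = Σ gᵢe^(−Eᵢ/kT) = 2·e^(−0) + 3·e^(−1.0838) + 3·e^(−2.7877) + 1·e^(−2.8184) = 2.0000 + 1.0149 + 0.18469 + 0.059701 = 3.2593.

Z = 3.26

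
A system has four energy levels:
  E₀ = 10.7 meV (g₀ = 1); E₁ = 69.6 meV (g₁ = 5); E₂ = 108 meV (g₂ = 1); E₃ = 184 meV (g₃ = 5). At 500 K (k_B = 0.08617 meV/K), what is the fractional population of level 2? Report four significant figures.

k_BT = 0.08617 × 500 K = 43.0850 meV.
Eᵢ/kT = 0.248346, 1.61541, 2.50667, 4.27063.
Z = Σ gᵢe^(−Eᵢ/kT) = 1·e^(−0.248346) + 5·e^(−1.61541) + 1·e^(−2.50667) + 5·e^(−4.27063) = 0.780090 + 0.994046 + 0.0815393 + 0.0698649 = 1.92554.
P₂ = g₂ e^(−E₂/kT) / Z = 0.0815393/1.92554 = 0.04235.

0.04235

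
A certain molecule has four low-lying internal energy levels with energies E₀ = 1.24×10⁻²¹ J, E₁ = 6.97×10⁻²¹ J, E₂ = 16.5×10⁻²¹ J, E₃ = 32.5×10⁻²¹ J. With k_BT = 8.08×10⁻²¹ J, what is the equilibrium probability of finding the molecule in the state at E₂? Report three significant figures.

0.0909

Eᵢ/kT = 0.15347, 0.86262, 2.0421, 4.0223.
Z = Σ e^(−Eᵢ/kT) = e^(−0.15347) + e^(−0.86262) + e^(−2.0421) + e^(−4.0223) = 0.85773 + 0.42205 + 0.12976 + 0.017912 = 1.4275.
P₂ = e^(−E₂/kT) / Z = 0.12976/1.4275 = 0.0909.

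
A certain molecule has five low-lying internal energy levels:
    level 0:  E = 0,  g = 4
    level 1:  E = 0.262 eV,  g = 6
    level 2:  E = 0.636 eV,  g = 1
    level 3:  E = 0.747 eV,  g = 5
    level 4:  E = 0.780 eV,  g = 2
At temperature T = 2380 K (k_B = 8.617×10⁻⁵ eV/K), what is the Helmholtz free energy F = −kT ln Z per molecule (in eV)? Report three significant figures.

k_BT = 8.617×10⁻⁵ × 2380 K = 0.20508 eV.
Eᵢ/kT = 0, 1.2776, 3.1012, 3.6425, 3.8034.
Z = Σ gᵢe^(−Eᵢ/kT) = 4·e^(−0) + 6·e^(−1.2776) + 1·e^(−3.1012) + 5·e^(−3.6425) + 2·e^(−3.8034) = 4.0000 + 1.6722 + 0.044995 + 0.13093 + 0.044590 = 5.8927.
F = −kT ln Z = −0.20508 × ln(5.8927) = −0.20508 × 1.7737 = -0.364 eV.

-0.364 eV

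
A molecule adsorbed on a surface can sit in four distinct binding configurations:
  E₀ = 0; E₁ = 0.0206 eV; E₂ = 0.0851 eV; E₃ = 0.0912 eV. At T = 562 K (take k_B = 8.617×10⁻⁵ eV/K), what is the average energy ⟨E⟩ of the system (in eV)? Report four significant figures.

k_BT = 8.617×10⁻⁵ × 562 K = 0.0484275 eV.
Eᵢ/kT = 0, 0.425378, 1.75727, 1.88323.
Z = Σ e^(−Eᵢ/kT) = e^(−0) + e^(−0.425378) + e^(−1.75727) + e^(−1.88323) = 1.00000 + 0.653523 + 0.172515 + 0.152098 = 1.97814.
⟨E⟩ = Σ Eᵢ e^(−Eᵢ/kT) / Z = (0·1.00000 + 0.0206·0.653523 + 0.0851·0.172515 + 0.0912·0.152098) / 1.97814 = 0.02124 eV.

0.02124 eV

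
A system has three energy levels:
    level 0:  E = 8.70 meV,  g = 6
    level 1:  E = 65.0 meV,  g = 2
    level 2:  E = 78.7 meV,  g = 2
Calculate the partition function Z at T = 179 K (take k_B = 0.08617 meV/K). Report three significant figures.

k_BT = 0.08617 × 179 K = 15.424 meV.
Eᵢ/kT = 0.56406, 4.2142, 5.1024.
Z = Σ gᵢe^(−Eᵢ/kT) = 6·e^(−0.56406) + 2·e^(−4.2142) + 2·e^(−5.1024) = 3.4134 + 0.029568 + 0.012164 = 3.4551.

Z = 3.46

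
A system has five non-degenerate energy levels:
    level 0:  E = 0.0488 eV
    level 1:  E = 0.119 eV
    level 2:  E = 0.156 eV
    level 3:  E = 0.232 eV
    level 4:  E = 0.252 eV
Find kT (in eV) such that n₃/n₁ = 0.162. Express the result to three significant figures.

n₃/n₁ = exp[−(E₃−E₁)/kT] = 0.162.
⇒ (E₃−E₁)/kT = ln(1/0.162) = ln(6.1728) = 1.8202.
kT = 0.113 eV / 1.8202 = 0.0621 eV.

0.0621 eV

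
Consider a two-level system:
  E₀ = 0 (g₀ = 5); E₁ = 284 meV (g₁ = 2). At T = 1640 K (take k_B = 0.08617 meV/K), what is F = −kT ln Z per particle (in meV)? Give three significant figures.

-235 meV

k_BT = 0.08617 × 1640 K = 141.32 meV.
Eᵢ/kT = 0, 2.0096.
Z = Σ gᵢe^(−Eᵢ/kT) = 5·e^(−0) + 2·e^(−2.0096) = 5.0000 + 0.26808 = 5.2681.
F = −kT ln Z = −141.32 × ln(5.2681) = −141.32 × 1.6617 = -235 meV.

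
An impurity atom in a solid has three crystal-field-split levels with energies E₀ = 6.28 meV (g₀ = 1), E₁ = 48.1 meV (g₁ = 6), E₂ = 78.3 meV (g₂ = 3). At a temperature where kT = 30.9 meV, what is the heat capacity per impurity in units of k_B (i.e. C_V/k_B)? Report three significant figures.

0.601

Eᵢ/kT = 0.20324, 1.5566, 2.5340.
Z = Σ gᵢe^(−Eᵢ/kT) = 1·e^(−0.20324) + 6·e^(−1.5566) + 3·e^(−2.5340) = 0.81608 + 1.2651 + 0.23802 = 2.3192.
⟨E⟩ = 36.484 meV, ⟨E²⟩ = 1905.1 meV².
C_V/k_B = (⟨E²⟩ − ⟨E⟩²)/(kT)² = (1905.1 − 1331.1)/954.81 = 0.601.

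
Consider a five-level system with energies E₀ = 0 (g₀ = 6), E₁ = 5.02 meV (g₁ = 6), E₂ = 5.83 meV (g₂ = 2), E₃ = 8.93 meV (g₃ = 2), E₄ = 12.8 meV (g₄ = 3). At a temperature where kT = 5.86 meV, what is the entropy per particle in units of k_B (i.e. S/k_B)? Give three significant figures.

Eᵢ/kT = 0, 0.85666, 0.99488, 1.5239, 2.1843.
Z = Σ gᵢe^(−Eᵢ/kT) = 6·e^(−0) + 6·e^(−0.85666) + 2·e^(−0.99488) + 2·e^(−1.5239) + 3·e^(−2.1843) = 6.0000 + 2.5475 + 0.73954 + 0.43572 + 0.33767 = 10.060.
⟨E⟩ = Σ EᵢPᵢ = 2.5162 meV.
S/k_B = ln Z + ⟨E⟩/kT = ln(10.060) + 2.5162/5.86 = 2.3086 + 0.42939 = 2.74.

2.74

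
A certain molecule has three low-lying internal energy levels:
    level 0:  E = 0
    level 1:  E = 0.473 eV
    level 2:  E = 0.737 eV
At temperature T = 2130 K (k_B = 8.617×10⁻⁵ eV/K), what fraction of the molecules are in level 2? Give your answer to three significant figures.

k_BT = 8.617×10⁻⁵ × 2130 K = 0.18354 eV.
Eᵢ/kT = 0, 2.5771, 4.0155.
Z = Σ e^(−Eᵢ/kT) = e^(−0) + e^(−2.5771) + e^(−4.0155) = 1.0000 + 0.075994 + 0.018034 = 1.0940.
P₂ = e^(−E₂/kT) / Z = 0.018034/1.0940 = 0.0165.

0.0165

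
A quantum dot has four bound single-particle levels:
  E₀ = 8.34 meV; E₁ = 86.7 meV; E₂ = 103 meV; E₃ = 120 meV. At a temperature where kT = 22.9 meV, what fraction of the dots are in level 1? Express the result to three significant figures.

Eᵢ/kT = 0.36419, 3.7860, 4.4978, 5.2402.
Z = Σ e^(−Eᵢ/kT) = e^(−0.36419) + e^(−3.7860) + e^(−4.4978) + e^(−5.2402) = 0.69476 + 0.022686 + 0.011133 + 0.0052992 = 0.73388.
P₁ = e^(−E₁/kT) / Z = 0.022686/0.73388 = 0.0309.

0.0309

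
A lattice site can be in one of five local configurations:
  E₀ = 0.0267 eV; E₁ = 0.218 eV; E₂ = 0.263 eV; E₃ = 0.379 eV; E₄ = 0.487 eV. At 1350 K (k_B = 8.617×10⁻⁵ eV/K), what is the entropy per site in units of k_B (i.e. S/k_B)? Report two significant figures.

k_BT = 8.617×10⁻⁵ × 1350 K = 0.1163 eV.
Eᵢ/kT = 0.2296, 1.874, 2.261, 3.259, 4.187.
Z = Σ e^(−Eᵢ/kT) = e^(−0.2296) + e^(−1.874) + e^(−2.261) + e^(−3.259) + e^(−4.187) = 0.7949 + 0.1535 + 0.1042 + 0.03843 + 0.01519 = 1.106.
⟨E⟩ = Σ EᵢPᵢ = 0.09408 eV.
S/k_B = ln Z + ⟨E⟩/kT = ln(1.106) + 0.09408/0.1163 = 0.1007 + 0.8089 = 0.91.

0.91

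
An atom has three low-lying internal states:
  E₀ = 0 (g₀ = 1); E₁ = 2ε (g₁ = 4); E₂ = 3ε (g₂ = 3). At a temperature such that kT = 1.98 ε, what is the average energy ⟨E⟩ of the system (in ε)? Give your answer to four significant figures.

1.570 ε

Eᵢ/kT = 0, 1.01010, 1.51515.
Z = Σ gᵢe^(−Eᵢ/kT) = 1·e^(−0) + 4·e^(−1.01010) + 3·e^(−1.51515) = 1.00000 + 1.45673 + 0.659326 = 3.11606.
⟨E⟩ = Σ Eᵢ gᵢe^(−Eᵢ/kT) / Z = (0·1.00000 + 2·1.45673 + 3·0.659326) / 3.11606 = 1.570 ε.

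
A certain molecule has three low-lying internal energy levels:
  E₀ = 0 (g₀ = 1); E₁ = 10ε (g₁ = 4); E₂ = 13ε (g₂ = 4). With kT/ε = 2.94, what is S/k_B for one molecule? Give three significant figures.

0.730

Eᵢ/kT = 0, 3.4014, 4.4218.
Z = Σ gᵢe^(−Eᵢ/kT) = 1·e^(−0) + 4·e^(−3.4014) + 4·e^(−4.4218) = 1.0000 + 0.13331 + 0.048050 = 1.1814.
⟨E⟩ = Σ EᵢPᵢ = 1.6571 ε.
S/k_B = ln Z + ⟨E⟩/kT = ln(1.1814) + 1.6571/2.94 = 0.16670 + 0.56364 = 0.730.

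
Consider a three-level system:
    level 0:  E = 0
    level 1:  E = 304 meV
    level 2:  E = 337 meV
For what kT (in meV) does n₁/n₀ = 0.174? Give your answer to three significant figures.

174 meV

n₁/n₀ = exp[−(E₁−E₀)/kT] = 0.174.
⇒ (E₁−E₀)/kT = ln(1/0.174) = ln(5.7471) = 1.7487.
kT = 304 meV / 1.7487 = 174 meV.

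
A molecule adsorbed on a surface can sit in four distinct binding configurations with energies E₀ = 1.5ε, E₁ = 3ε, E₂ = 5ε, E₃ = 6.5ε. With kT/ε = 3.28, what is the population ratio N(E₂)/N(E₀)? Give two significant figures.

0.34

n₂/n₀ = exp[−(E₂−E₀)/kT] = exp(−(3.5ε)/(3.28ε)) = exp(-1.067) = 0.34.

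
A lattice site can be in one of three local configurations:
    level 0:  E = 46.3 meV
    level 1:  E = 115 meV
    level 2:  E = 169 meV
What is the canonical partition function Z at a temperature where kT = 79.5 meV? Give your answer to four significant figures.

Eᵢ/kT = 0.582390, 1.44654, 2.12579.
Z = Σ e^(−Eᵢ/kT) = e^(−0.582390) + e^(−1.44654) + e^(−2.12579) = 0.558562 + 0.235383 + 0.119339 = 0.913284.

Z = 0.9133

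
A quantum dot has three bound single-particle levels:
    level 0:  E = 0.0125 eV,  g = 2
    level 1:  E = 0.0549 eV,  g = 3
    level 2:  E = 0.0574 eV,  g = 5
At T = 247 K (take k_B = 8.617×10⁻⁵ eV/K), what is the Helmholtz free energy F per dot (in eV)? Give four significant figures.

-0.01099 eV

k_BT = 8.617×10⁻⁵ × 247 K = 0.0212840 eV.
Eᵢ/kT = 0.587296, 2.57940, 2.69686.
Z = Σ gᵢe^(−Eᵢ/kT) = 2·e^(−0.587296) + 3·e^(−2.57940) + 5·e^(−2.69686) = 1.11166 + 0.227458 + 0.337084 = 1.67620.
F = −kT ln Z = −0.0212840 × ln(1.67620) = −0.0212840 × 0.516529 = -0.01099 eV.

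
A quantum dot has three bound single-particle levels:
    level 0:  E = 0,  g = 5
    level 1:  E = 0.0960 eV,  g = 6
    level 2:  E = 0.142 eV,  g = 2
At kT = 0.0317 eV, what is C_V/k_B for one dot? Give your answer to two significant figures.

Eᵢ/kT = 0, 3.028, 4.479.
Z = Σ gᵢe^(−Eᵢ/kT) = 5·e^(−0) + 6·e^(−3.028) + 2·e^(−4.479) = 5.000 + 0.2905 + 0.02269 = 5.313.
⟨E⟩ = 0.005855 eV, ⟨E²⟩ = 0.0005900 eV².
C_V/k_B = (⟨E²⟩ − ⟨E⟩²)/(kT)² = (0.0005900 − 0.00003428)/0.001005 = 0.55.

0.55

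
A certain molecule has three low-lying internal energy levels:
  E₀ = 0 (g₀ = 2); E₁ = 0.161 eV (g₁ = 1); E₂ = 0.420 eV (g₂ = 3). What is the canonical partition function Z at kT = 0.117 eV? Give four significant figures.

Eᵢ/kT = 0, 1.37607, 3.58974.
Z = Σ gᵢe^(−Eᵢ/kT) = 2·e^(−0) + 1·e^(−1.37607) + 3·e^(−3.58974) = 2.00000 + 0.252569 + 0.0828165 = 2.33539.

Z = 2.335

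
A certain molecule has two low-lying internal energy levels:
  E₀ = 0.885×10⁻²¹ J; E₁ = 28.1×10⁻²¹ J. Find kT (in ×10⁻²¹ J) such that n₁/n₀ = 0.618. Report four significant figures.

n₁/n₀ = exp[−(E₁−E₀)/kT] = 0.618.
⇒ (E₁−E₀)/kT = ln(1/0.618) = ln(1.61812) = 0.481265.
kT = 27.215 ×10⁻²¹ J / 0.481265 = 56.55 ×10⁻²¹ J.

56.55 ×10⁻²¹ J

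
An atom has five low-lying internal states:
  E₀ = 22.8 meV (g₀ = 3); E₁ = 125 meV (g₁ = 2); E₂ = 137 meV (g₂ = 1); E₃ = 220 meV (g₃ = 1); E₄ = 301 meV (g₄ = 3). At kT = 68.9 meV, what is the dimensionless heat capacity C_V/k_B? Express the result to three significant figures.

0.627

Eᵢ/kT = 0.33091, 1.8142, 1.9884, 3.1930, 4.3687.
Z = Σ gᵢe^(−Eᵢ/kT) = 3·e^(−0.33091) + 2·e^(−1.8142) + 1·e^(−1.9884) + 1·e^(−3.1930) + 3·e^(−4.3687) = 2.1548 + 0.32594 + 0.13691 + 0.041049 + 0.038003 = 2.6967.
⟨E⟩ = 47.873 meV, ⟨E²⟩ = 5270.3 meV².
C_V/k_B = (⟨E²⟩ − ⟨E⟩²)/(kT)² = (5270.3 − 2291.8)/4747.2 = 0.627.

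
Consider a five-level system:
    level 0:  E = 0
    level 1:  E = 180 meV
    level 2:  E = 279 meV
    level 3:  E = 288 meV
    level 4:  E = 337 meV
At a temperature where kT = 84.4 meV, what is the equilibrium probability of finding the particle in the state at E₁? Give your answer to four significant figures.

Eᵢ/kT = 0, 2.13270, 3.30569, 3.41232, 3.99289.
Z = Σ e^(−Eᵢ/kT) = e^(−0) + e^(−2.13270) + e^(−3.30569) + e^(−3.41232) + e^(−3.99289) = 1.00000 + 0.118517 + 0.0366739 + 0.0329646 + 0.0184463 = 1.20660.
P₁ = e^(−E₁/kT) / Z = 0.118517/1.20660 = 0.09822.

0.09822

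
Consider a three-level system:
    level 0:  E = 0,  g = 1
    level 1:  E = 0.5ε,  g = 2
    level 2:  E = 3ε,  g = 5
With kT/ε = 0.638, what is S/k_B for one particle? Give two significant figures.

1.1

Eᵢ/kT = 0, 0.7837, 4.702.
Z = Σ gᵢe^(−Eᵢ/kT) = 1·e^(−0) + 2·e^(−0.7837) + 5·e^(−4.702) = 1.000 + 0.9134 + 0.04539 = 1.959.
⟨E⟩ = Σ EᵢPᵢ = 0.3026 ε.
S/k_B = ln Z + ⟨E⟩/kT = ln(1.959) + 0.3026/0.638 = 0.6724 + 0.4743 = 1.1.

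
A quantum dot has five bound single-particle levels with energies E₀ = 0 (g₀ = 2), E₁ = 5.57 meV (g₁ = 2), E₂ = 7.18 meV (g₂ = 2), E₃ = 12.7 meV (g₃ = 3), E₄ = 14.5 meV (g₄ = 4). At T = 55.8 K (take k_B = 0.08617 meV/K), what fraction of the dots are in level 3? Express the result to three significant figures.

k_BT = 0.08617 × 55.8 K = 4.8083 meV.
Eᵢ/kT = 0, 1.1584, 1.4933, 2.6413, 3.0156.
Z = Σ gᵢe^(−Eᵢ/kT) = 2·e^(−0) + 2·e^(−1.1584) + 2·e^(−1.4933) + 3·e^(−2.6413) + 4·e^(−3.0156) = 2.0000 + 0.62798 + 0.44926 + 0.21381 + 0.19607 = 3.4871.
P₃ = g₃ e^(−E₃/kT) / Z = 0.21381/3.4871 = 0.0613.

0.0613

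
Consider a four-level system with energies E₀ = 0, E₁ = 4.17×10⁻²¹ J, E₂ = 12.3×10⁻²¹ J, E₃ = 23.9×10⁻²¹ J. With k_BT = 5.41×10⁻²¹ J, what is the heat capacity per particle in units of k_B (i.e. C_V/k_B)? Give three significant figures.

Eᵢ/kT = 0, 0.77079, 2.2736, 4.4177.
Z = Σ e^(−Eᵢ/kT) = e^(−0) + e^(−0.77079) + e^(−2.2736) + e^(−4.4177) = 1.0000 + 0.46265 + 0.10294 + 0.012062 = 1.5777.
⟨E⟩ = 2.2081, ⟨E²⟩ = 19.337.
C_V/k_B = (⟨E²⟩ − ⟨E⟩²)/(kT)² = (19.337 − 4.8757)/29.268 = 0.494.

0.494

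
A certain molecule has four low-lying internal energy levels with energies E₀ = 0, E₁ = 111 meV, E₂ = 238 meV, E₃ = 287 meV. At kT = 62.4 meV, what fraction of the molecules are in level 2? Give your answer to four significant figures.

0.01837

Eᵢ/kT = 0, 1.77885, 3.81410, 4.59936.
Z = Σ e^(−Eᵢ/kT) = e^(−0) + e^(−1.77885) + e^(−3.81410) + e^(−4.59936) = 1.00000 + 0.168832 + 0.0220576 + 0.0100583 = 1.20095.
P₂ = e^(−E₂/kT) / Z = 0.0220576/1.20095 = 0.01837.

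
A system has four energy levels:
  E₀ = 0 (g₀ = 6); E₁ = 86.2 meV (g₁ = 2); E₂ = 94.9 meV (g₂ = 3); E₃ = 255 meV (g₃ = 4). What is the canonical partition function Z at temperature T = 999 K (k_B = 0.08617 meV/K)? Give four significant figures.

Z = 7.938

k_BT = 0.08617 × 999 K = 86.0838 meV.
Eᵢ/kT = 0, 1.00135, 1.10241, 2.96223.
Z = Σ gᵢe^(−Eᵢ/kT) = 6·e^(−0) + 2·e^(−1.00135) + 3·e^(−1.10241) + 4·e^(−2.96223) = 6.00000 + 0.734766 + 0.996209 + 0.206814 = 7.93779.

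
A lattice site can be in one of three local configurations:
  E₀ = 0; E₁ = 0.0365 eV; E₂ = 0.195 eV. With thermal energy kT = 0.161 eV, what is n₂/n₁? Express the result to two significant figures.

0.37

n₂/n₁ = exp[−(E₂−E₁)/kT] = exp(−(0.1585 eV)/(0.161 eV)) = exp(-0.9845) = 0.37.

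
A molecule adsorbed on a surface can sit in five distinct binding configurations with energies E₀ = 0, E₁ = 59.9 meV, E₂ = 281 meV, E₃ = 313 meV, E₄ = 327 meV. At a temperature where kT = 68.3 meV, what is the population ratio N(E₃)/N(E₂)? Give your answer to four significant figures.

n₃/n₂ = exp[−(E₃−E₂)/kT] = exp(−(32 meV)/(68.3 meV)) = exp(-0.468521) = 0.6259.

0.6259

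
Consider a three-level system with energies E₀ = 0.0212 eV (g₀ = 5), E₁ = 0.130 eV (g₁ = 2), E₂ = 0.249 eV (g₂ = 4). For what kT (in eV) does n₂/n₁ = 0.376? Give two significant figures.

n₂/n₁ = (g₂/g₁) exp[−(E₂−E₁)/kT] = 0.376.
⇒ (E₂−E₁)/kT = ln((4/2)/0.376) = ln(5.319) = 1.671.
kT = 0.119 eV / 1.671 = 0.071 eV.

0.071 eV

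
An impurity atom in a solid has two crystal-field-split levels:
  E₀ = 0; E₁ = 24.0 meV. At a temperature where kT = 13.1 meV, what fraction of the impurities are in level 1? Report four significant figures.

Eᵢ/kT = 0, 1.83206.
Z = Σ e^(−Eᵢ/kT) = e^(−0) + e^(−1.83206) = 1.00000 + 0.160083 = 1.16008.
P₁ = e^(−E₁/kT) / Z = 0.160083/1.16008 = 0.1380.

0.1380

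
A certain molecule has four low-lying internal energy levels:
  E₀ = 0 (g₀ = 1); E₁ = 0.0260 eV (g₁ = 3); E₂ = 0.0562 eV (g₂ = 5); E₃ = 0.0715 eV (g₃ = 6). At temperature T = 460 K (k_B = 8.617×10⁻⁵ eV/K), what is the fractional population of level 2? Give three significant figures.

0.255

k_BT = 8.617×10⁻⁵ × 460 K = 0.039638 eV.
Eᵢ/kT = 0, 0.65594, 1.4178, 1.8038.
Z = Σ gᵢe^(−Eᵢ/kT) = 1·e^(−0) + 3·e^(−0.65594) + 5·e^(−1.4178) + 6·e^(−1.8038) = 1.0000 + 1.5569 + 1.2112 + 0.98803 = 4.7561.
P₂ = g₂ e^(−E₂/kT) / Z = 1.2112/4.7561 = 0.255.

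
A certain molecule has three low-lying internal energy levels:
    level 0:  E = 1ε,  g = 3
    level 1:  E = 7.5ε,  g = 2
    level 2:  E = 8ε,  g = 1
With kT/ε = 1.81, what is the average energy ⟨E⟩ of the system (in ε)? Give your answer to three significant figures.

1.16 ε

Eᵢ/kT = 0.55249, 4.1436, 4.4199.
Z = Σ gᵢe^(−Eᵢ/kT) = 3·e^(−0.55249) + 2·e^(−4.1436) + 1·e^(−4.4199) = 1.7265 + 0.031731 + 0.012035 = 1.7703.
⟨E⟩ = Σ Eᵢ gᵢe^(−Eᵢ/kT) / Z = (1·1.7265 + 7.5·0.031731 + 8·0.012035) / 1.7703 = 1.16 ε.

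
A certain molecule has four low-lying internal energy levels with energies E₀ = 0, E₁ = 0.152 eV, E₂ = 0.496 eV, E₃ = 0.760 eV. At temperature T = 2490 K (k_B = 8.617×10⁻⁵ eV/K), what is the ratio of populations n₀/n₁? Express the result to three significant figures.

k_BT = 8.617×10⁻⁵ × 2490 K = 0.21456 eV.
n₀/n₁ = exp[−(E₀−E₁)/kT] = exp(−(-0.152 eV)/(0.21456 eV)) = exp(0.70843) = 2.03.

2.03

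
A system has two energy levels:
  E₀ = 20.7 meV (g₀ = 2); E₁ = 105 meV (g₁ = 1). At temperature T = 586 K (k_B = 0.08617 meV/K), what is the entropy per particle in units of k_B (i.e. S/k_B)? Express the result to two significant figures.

0.93

k_BT = 0.08617 × 586 K = 50.50 meV.
Eᵢ/kT = 0.4099, 2.079.
Z = Σ gᵢe^(−Eᵢ/kT) = 2·e^(−0.4099) + 1·e^(−2.079) = 1.327 + 0.1251 = 1.452.
⟨E⟩ = Σ EᵢPᵢ = 27.96 meV.
S/k_B = ln Z + ⟨E⟩/kT = ln(1.452) + 27.96/50.50 = 0.3729 + 0.5537 = 0.93.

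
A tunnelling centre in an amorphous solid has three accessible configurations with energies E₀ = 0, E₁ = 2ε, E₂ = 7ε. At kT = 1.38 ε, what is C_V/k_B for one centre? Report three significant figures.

Eᵢ/kT = 0, 1.4493, 5.0725.
Z = Σ e^(−Eᵢ/kT) = e^(−0) + e^(−1.4493) + e^(−5.0725) = 1.0000 + 0.23473 + 0.0062667 = 1.2410.
⟨E⟩ = 0.41364 ε, ⟨E²⟩ = 1.0040 ε².
C_V/k_B = (⟨E²⟩ − ⟨E⟩²)/(kT)² = (1.0040 − 0.17110)/1.9044 = 0.437.

0.437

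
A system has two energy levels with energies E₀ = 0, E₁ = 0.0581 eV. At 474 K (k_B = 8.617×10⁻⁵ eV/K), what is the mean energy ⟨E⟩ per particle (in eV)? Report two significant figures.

k_BT = 8.617×10⁻⁵ × 474 K = 0.04084 eV.
Eᵢ/kT = 0, 1.423.
Z = Σ e^(−Eᵢ/kT) = e^(−0) + e^(−1.423) = 1.000 + 0.2410 = 1.241.
⟨E⟩ = Σ Eᵢ e^(−Eᵢ/kT) / Z = (0·1.000 + 0.0581·0.2410) / 1.241 = 0.011 eV.

0.011 eV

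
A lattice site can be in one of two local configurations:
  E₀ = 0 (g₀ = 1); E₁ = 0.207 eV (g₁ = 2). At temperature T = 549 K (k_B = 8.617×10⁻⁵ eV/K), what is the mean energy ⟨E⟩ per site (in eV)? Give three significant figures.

k_BT = 8.617×10⁻⁵ × 549 K = 0.047307 eV.
Eᵢ/kT = 0, 4.3757.
Z = Σ gᵢe^(−Eᵢ/kT) = 1·e^(−0) + 2·e^(−4.3757) = 1.0000 + 0.025159 = 1.0252.
⟨E⟩ = Σ Eᵢ gᵢe^(−Eᵢ/kT) / Z = (0·1.0000 + 0.207·0.025159) / 1.0252 = 0.00508 eV.

0.00508 eV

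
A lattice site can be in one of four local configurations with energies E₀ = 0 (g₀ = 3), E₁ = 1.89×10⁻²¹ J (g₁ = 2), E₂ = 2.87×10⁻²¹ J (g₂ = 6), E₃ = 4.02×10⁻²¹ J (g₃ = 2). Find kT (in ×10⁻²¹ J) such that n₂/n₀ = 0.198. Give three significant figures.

1.24 ×10⁻²¹ J

n₂/n₀ = (g₂/g₀) exp[−(E₂−E₀)/kT] = 0.198.
⇒ (E₂−E₀)/kT = ln((6/3)/0.198) = ln(10.101) = 2.3126.
kT = 2.87 ×10⁻²¹ J / 2.3126 = 1.24 ×10⁻²¹ J.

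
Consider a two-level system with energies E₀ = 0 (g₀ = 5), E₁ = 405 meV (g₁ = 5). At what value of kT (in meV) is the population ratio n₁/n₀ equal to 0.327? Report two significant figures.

n₁/n₀ = (g₁/g₀) exp[−(E₁−E₀)/kT] = 0.327.
⇒ (E₁−E₀)/kT = ln((5/5)/0.327) = ln(3.058) = 1.118.
kT = 405 meV / 1.118 = 360 meV.

360 meV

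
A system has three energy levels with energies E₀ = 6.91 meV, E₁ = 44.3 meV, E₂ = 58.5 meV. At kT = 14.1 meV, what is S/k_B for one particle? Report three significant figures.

Eᵢ/kT = 0.49007, 3.1418, 4.1489.
Z = Σ e^(−Eᵢ/kT) = e^(−0.49007) + e^(−3.1418) + e^(−4.1489) = 0.61258 + 0.043205 + 0.015782 = 0.67157.
⟨E⟩ = Σ EᵢPᵢ = 10.528 meV.
S/k_B = ln Z + ⟨E⟩/kT = ln(0.67157) + 10.528/14.1 = -0.39814 + 0.74667 = 0.349.

0.349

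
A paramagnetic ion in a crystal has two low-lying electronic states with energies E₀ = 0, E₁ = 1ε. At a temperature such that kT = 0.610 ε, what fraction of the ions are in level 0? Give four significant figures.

Eᵢ/kT = 0, 1.63934.
Z = Σ e^(−Eᵢ/kT) = e^(−0) + e^(−1.63934) = 1.00000 + 0.194108 = 1.19411.
P₀ = e^(−E₀/kT) / Z = 1.00000/1.19411 = 0.8374.

0.8374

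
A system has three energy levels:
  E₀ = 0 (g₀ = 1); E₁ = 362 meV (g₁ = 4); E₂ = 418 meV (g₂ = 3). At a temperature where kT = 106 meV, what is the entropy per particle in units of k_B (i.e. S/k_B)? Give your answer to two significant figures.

Eᵢ/kT = 0, 3.415, 3.943.
Z = Σ gᵢe^(−Eᵢ/kT) = 1·e^(−0) + 4·e^(−3.415) + 3·e^(−3.943) = 1.000 + 0.1315 + 0.05817 = 1.190.
⟨E⟩ = Σ EᵢPᵢ = 60.44 meV.
S/k_B = ln Z + ⟨E⟩/kT = ln(1.190) + 60.44/106 = 0.1740 + 0.5702 = 0.74.

0.74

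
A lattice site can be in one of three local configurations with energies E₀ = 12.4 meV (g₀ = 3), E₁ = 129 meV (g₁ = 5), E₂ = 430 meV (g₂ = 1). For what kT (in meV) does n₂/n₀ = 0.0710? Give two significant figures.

n₂/n₀ = (g₂/g₀) exp[−(E₂−E₀)/kT] = 0.0710.
⇒ (E₂−E₀)/kT = ln((1/3)/0.0710) = ln(4.695) = 1.546.
kT = 417.6 meV / 1.546 = 270 meV.

270 meV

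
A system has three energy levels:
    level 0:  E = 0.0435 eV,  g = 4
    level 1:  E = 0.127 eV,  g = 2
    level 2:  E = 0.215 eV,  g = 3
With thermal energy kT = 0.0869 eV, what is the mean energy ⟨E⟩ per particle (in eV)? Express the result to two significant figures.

0.070 eV

Eᵢ/kT = 0.5006, 1.461, 2.474.
Z = Σ gᵢe^(−Eᵢ/kT) = 4·e^(−0.5006) + 2·e^(−1.461) + 3·e^(−2.474) = 2.425 + 0.4640 + 0.2527 = 3.142.
⟨E⟩ = Σ Eᵢ gᵢe^(−Eᵢ/kT) / Z = (0.0435·2.425 + 0.127·0.4640 + 0.215·0.2527) / 3.142 = 0.070 eV.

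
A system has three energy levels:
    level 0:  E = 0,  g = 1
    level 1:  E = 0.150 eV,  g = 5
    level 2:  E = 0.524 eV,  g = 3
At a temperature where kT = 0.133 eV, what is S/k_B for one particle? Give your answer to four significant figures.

Eᵢ/kT = 0, 1.12782, 3.93985.
Z = Σ gᵢe^(−Eᵢ/kT) = 1·e^(−0) + 5·e^(−1.12782) + 3·e^(−3.93985) = 1.00000 + 1.61869 + 0.0583534 = 2.67704.
⟨E⟩ = Σ EᵢPᵢ = 0.102121 eV.
S/k_B = ln Z + ⟨E⟩/kT = ln(2.67704) + 0.102121/0.133 = 0.984712 + 0.767827 = 1.753.

1.753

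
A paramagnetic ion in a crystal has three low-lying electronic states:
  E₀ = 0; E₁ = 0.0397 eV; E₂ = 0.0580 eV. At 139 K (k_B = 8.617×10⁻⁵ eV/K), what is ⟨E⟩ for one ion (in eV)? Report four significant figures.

0.001820 eV

k_BT = 8.617×10⁻⁵ × 139 K = 0.0119776 eV.
Eᵢ/kT = 0, 3.31452, 4.84237.
Z = Σ e^(−Eᵢ/kT) = e^(−0) + e^(−3.31452) + e^(−4.84237) = 1.00000 + 0.0363515 + 0.00788834 = 1.04424.
⟨E⟩ = Σ Eᵢ e^(−Eᵢ/kT) / Z = (0·1.00000 + 0.0397·0.0363515 + 0.0580·0.00788834) / 1.04424 = 0.001820 eV.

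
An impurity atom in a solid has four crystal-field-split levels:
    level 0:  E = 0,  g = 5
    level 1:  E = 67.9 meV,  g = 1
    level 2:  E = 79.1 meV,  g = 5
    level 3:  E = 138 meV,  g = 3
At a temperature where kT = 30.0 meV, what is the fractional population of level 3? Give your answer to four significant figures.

0.005491

Eᵢ/kT = 0, 2.26333, 2.63667, 4.60000.
Z = Σ gᵢe^(−Eᵢ/kT) = 5·e^(−0) + 1·e^(−2.26333) + 5·e^(−2.63667) + 3·e^(−4.60000) = 5.00000 + 0.104004 + 0.357996 + 0.0301555 = 5.49216.
P₃ = g₃ e^(−E₃/kT) / Z = 0.0301555/5.49216 = 0.005491.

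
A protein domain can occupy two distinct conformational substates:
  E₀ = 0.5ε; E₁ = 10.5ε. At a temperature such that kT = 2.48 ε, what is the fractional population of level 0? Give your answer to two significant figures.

Eᵢ/kT = 0.2016, 4.234.
Z = Σ e^(−Eᵢ/kT) = e^(−0.2016) + e^(−4.234) = 0.8174 + 0.01449 = 0.8319.
P₀ = e^(−E₀/kT) / Z = 0.8174/0.8319 = 0.98.

0.98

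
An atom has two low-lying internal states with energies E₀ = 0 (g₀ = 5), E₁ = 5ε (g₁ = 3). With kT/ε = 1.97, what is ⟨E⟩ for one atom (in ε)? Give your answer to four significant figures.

0.2263 ε

Eᵢ/kT = 0, 2.53807.
Z = Σ gᵢe^(−Eᵢ/kT) = 5·e^(−0) + 3·e^(−2.53807) = 5.00000 + 0.237056 = 5.23706.
⟨E⟩ = Σ Eᵢ gᵢe^(−Eᵢ/kT) / Z = (0·5.00000 + 5·0.237056) / 5.23706 = 0.2263 ε.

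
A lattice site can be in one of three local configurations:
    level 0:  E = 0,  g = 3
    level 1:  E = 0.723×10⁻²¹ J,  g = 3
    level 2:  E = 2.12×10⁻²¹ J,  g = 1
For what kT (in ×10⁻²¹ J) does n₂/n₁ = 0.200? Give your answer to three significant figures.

2.73 ×10⁻²¹ J

n₂/n₁ = (g₂/g₁) exp[−(E₂−E₁)/kT] = 0.200.
⇒ (E₂−E₁)/kT = ln((1/3)/0.200) = ln(1.6667) = 0.51085.
kT = 1.397 ×10⁻²¹ J / 0.51085 = 2.73 ×10⁻²¹ J.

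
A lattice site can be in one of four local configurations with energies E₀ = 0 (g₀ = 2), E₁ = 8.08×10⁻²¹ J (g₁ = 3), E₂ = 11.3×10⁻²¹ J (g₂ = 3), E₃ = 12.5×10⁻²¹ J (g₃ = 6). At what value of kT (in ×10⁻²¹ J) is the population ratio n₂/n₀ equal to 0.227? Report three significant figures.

5.98 ×10⁻²¹ J

n₂/n₀ = (g₂/g₀) exp[−(E₂−E₀)/kT] = 0.227.
⇒ (E₂−E₀)/kT = ln((3/2)/0.227) = ln(6.6079) = 1.8883.
kT = 11.3 ×10⁻²¹ J / 1.8883 = 5.98 ×10⁻²¹ J.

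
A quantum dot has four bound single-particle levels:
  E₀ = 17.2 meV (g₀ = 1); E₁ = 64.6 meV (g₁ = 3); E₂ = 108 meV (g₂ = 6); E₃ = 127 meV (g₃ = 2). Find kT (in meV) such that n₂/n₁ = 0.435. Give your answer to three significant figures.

28.4 meV

n₂/n₁ = (g₂/g₁) exp[−(E₂−E₁)/kT] = 0.435.
⇒ (E₂−E₁)/kT = ln((6/3)/0.435) = ln(4.5977) = 1.5256.
kT = 43.4 meV / 1.5256 = 28.4 meV.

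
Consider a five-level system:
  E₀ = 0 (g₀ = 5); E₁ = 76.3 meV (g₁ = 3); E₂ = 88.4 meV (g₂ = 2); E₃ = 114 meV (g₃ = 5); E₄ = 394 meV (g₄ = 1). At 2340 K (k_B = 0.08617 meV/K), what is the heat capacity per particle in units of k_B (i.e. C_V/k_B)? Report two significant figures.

k_BT = 0.08617 × 2340 K = 201.6 meV.
Eᵢ/kT = 0, 0.3785, 0.4385, 0.5655, 1.954.
Z = Σ gᵢe^(−Eᵢ/kT) = 5·e^(−0) + 3·e^(−0.3785) + 2·e^(−0.4385) + 5·e^(−0.5655) + 1·e^(−1.954) = 5.000 + 2.055 + 1.290 + 2.840 + 0.1417 = 11.33.
⟨E⟩ = 57.41 meV, ⟨E²⟩ = 7145 meV².
C_V/k_B = (⟨E²⟩ − ⟨E⟩²)/(kT)² = (7145 − 3296)/40640 = 0.095.

0.095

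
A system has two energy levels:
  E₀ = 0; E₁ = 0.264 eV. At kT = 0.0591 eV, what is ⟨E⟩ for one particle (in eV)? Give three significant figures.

0.00300 eV

Eᵢ/kT = 0, 4.4670.
Z = Σ e^(−Eᵢ/kT) = e^(−0) + e^(−4.4670) = 1.0000 + 0.011482 = 1.0115.
⟨E⟩ = Σ Eᵢ e^(−Eᵢ/kT) / Z = (0·1.0000 + 0.264·0.011482) / 1.0115 = 0.00300 eV.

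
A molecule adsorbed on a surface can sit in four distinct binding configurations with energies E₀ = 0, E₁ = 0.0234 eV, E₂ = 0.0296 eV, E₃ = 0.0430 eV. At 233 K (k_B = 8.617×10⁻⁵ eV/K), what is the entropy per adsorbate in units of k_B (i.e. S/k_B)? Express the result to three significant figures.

k_BT = 8.617×10⁻⁵ × 233 K = 0.020078 eV.
Eᵢ/kT = 0, 1.1655, 1.4743, 2.1416.
Z = Σ e^(−Eᵢ/kT) = e^(−0) + e^(−1.1655) + e^(−1.4743) + e^(−2.1416) = 1.0000 + 0.31177 + 0.22894 + 0.11747 = 1.6582.
⟨E⟩ = Σ EᵢPᵢ = 0.011533 eV.
S/k_B = ln Z + ⟨E⟩/kT = ln(1.6582) + 0.011533/0.020078 = 0.50573 + 0.57441 = 1.08.

1.08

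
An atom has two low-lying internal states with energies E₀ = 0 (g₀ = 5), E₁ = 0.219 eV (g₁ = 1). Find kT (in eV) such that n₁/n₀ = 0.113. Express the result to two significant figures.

0.38 eV

n₁/n₀ = (g₁/g₀) exp[−(E₁−E₀)/kT] = 0.113.
⇒ (E₁−E₀)/kT = ln((1/5)/0.113) = ln(1.770) = 0.5710.
kT = 0.219 eV / 0.5710 = 0.38 eV.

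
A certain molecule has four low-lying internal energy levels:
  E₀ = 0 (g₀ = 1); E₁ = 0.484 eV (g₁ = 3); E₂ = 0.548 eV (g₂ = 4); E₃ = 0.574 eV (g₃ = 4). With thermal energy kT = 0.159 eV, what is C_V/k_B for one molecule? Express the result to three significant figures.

2.24

Eᵢ/kT = 0, 3.0440, 3.4465, 3.6101.
Z = Σ gᵢe^(−Eᵢ/kT) = 1·e^(−0) + 3·e^(−3.0440) + 4·e^(−3.4465) + 4·e^(−3.6101) = 1.0000 + 0.14293 + 0.12743 + 0.10820 = 1.3786.
⟨E⟩ = 0.14588 eV, ⟨E²⟩ = 0.077905 eV².
C_V/k_B = (⟨E²⟩ − ⟨E⟩²)/(kT)² = (0.077905 − 0.021281)/0.025281 = 2.24.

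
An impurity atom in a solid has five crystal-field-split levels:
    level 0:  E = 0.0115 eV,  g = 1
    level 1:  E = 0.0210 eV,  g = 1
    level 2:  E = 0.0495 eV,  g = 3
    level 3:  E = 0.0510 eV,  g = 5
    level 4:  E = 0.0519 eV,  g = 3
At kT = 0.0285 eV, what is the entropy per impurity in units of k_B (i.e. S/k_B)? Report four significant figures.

Eᵢ/kT = 0.403509, 0.736842, 1.73684, 1.78947, 1.82105.
Z = Σ gᵢe^(−Eᵢ/kT) = 1·e^(−0.403509) + 1·e^(−0.736842) + 3·e^(−1.73684) + 5·e^(−1.78947) + 3·e^(−1.82105) = 0.667972 + 0.478623 + 0.528228 + 0.835243 + 0.485567 = 2.99563.
⟨E⟩ = Σ EᵢPᵢ = 0.0372804 eV.
S/k_B = ln Z + ⟨E⟩/kT = ln(2.99563) + 0.0372804/0.0285 = 1.09715 + 1.30808 = 2.405.

2.405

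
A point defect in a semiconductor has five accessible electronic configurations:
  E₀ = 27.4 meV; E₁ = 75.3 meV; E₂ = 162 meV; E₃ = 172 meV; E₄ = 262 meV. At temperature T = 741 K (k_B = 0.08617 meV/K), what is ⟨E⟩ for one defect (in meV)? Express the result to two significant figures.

62 meV

k_BT = 0.08617 × 741 K = 63.85 meV.
Eᵢ/kT = 0.4291, 1.179, 2.537, 2.694, 4.103.
Z = Σ e^(−Eᵢ/kT) = e^(−0.4291) + e^(−1.179) + e^(−2.537) + e^(−2.694) + e^(−4.103) = 0.6511 + 0.3076 + 0.07910 + 0.06761 + 0.01652 = 1.122.
⟨E⟩ = Σ Eᵢ e^(−Eᵢ/kT) / Z = (27.4·0.6511 + 75.3·0.3076 + 162·0.07910 + 172·0.06761 + 262·0.01652) / 1.122 = 62 meV.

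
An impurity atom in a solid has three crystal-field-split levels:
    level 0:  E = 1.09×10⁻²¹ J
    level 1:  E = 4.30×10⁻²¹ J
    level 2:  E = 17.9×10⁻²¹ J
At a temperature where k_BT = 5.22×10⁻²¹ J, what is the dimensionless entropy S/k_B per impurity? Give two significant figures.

0.75

Eᵢ/kT = 0.2088, 0.8238, 3.429.
Z = Σ e^(−Eᵢ/kT) = e^(−0.2088) + e^(−0.8238) + e^(−3.429) = 0.8116 + 0.4388 + 0.03242 = 1.283.
⟨E⟩ = Σ EᵢPᵢ = 2.612 ×10⁻²¹ J.
S/k_B = ln Z + ⟨E⟩/kT = ln(1.283) + 2.612/5.22 = 0.2492 + 0.5004 = 0.75.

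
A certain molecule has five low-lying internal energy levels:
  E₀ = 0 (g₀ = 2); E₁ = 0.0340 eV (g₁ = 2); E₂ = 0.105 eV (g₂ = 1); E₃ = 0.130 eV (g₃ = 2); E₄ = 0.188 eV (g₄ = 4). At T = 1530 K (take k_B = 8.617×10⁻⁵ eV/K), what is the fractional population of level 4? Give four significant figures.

0.1685

k_BT = 8.617×10⁻⁵ × 1530 K = 0.131840 eV.
Eᵢ/kT = 0, 0.257888, 0.796420, 0.986044, 1.42597.
Z = Σ gᵢe^(−Eᵢ/kT) = 2·e^(−0) + 2·e^(−0.257888) + 1·e^(−0.796420) + 2·e^(−0.986044) + 4·e^(−1.42597) = 2.00000 + 1.54536 + 0.450940 + 0.746099 + 0.961101 = 5.70350.
P₄ = g₄ e^(−E₄/kT) / Z = 0.961101/5.70350 = 0.1685.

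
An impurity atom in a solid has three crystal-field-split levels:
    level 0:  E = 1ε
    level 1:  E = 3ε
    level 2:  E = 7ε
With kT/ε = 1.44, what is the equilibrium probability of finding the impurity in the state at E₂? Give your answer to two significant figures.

Eᵢ/kT = 0.6944, 2.083, 4.861.
Z = Σ e^(−Eᵢ/kT) = e^(−0.6944) + e^(−2.083) + e^(−4.861) = 0.4994 + 0.1246 + 0.007743 = 0.6317.
P₂ = e^(−E₂/kT) / Z = 0.007743/0.6317 = 0.012.

0.012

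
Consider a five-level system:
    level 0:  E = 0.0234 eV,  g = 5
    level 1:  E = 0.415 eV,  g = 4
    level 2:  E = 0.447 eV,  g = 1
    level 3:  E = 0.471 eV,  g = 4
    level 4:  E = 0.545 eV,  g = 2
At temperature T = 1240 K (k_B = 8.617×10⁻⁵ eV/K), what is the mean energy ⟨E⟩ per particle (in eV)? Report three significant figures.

0.0394 eV

k_BT = 8.617×10⁻⁵ × 1240 K = 0.10685 eV.
Eᵢ/kT = 0.21900, 3.8839, 4.1834, 4.4080, 5.1006.
Z = Σ gᵢe^(−Eᵢ/kT) = 5·e^(−0.21900) + 4·e^(−3.8839) + 1·e^(−4.1834) + 4·e^(−4.4080) + 2·e^(−5.1006) = 4.0166 + 0.082282 + 0.015247 + 0.048718 + 0.012186 = 4.1750.
⟨E⟩ = Σ Eᵢ gᵢe^(−Eᵢ/kT) / Z = (0.0234·4.0166 + 0.415·0.082282 + 0.447·0.015247 + 0.471·0.048718 + 0.545·0.012186) / 4.1750 = 0.0394 eV.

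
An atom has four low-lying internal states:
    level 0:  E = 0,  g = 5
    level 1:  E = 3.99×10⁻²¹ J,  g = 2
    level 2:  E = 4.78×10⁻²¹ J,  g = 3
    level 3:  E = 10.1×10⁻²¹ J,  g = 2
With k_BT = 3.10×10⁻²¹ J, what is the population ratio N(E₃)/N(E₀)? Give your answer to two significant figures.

n₃/n₀ = (g₃/g₀) exp[−(E₃−E₀)/kT] = (2/5) × exp(−(10.1 ×10⁻²¹ J)/(3.10 ×10⁻²¹ J)) = (2/5) × exp(-3.258) = 0.015.

0.015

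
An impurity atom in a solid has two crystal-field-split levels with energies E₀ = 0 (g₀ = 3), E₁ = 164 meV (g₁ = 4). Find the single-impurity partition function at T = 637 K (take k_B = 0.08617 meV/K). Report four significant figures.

Z = 3.202

k_BT = 0.08617 × 637 K = 54.8903 meV.
Eᵢ/kT = 0, 2.98778.
Z = Σ gᵢe^(−Eᵢ/kT) = 3·e^(−0) + 4·e^(−2.98778) = 3.00000 + 0.201597 = 3.20160.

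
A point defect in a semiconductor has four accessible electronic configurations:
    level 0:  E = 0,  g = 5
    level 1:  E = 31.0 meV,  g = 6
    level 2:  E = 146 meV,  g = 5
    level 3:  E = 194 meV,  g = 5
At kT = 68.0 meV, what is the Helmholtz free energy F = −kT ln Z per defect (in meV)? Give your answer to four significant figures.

Eᵢ/kT = 0, 0.455882, 2.14706, 2.85294.
Z = Σ gᵢe^(−Eᵢ/kT) = 5·e^(−0) + 6·e^(−0.455882) + 5·e^(−2.14706) + 5·e^(−2.85294) = 5.00000 + 3.80333 + 0.584136 + 0.288373 = 9.67584.
F = −kT ln Z = −68.0 × ln(9.67584) = −68.0 × 2.26963 = -154.3 meV.

-154.3 meV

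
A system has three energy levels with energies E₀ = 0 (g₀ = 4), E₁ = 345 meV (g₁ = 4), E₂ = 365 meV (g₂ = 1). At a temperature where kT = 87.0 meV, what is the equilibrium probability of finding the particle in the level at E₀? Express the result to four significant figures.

0.9778

Eᵢ/kT = 0, 3.96552, 4.19540.
Z = Σ gᵢe^(−Eᵢ/kT) = 4·e^(−0) + 4·e^(−3.96552) + 1·e^(−4.19540) = 4.00000 + 0.0758327 + 0.0150647 = 4.09090.
P₀ = g₀ e^(−E₀/kT) / Z = 4.00000/4.09090 = 0.9778.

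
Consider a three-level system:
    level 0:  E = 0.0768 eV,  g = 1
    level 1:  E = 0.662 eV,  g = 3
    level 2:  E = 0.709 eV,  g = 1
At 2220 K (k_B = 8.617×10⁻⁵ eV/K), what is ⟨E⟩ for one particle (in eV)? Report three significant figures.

0.166 eV

k_BT = 8.617×10⁻⁵ × 2220 K = 0.19130 eV.
Eᵢ/kT = 0.40146, 3.4605, 3.7062.
Z = Σ gᵢe^(−Eᵢ/kT) = 1·e^(−0.40146) + 3·e^(−3.4605) + 1·e^(−3.7062) = 0.66934 + 0.094242 + 0.024571 = 0.78815.
⟨E⟩ = Σ Eᵢ gᵢe^(−Eᵢ/kT) / Z = (0.0768·0.66934 + 0.662·0.094242 + 0.709·0.024571) / 0.78815 = 0.166 eV.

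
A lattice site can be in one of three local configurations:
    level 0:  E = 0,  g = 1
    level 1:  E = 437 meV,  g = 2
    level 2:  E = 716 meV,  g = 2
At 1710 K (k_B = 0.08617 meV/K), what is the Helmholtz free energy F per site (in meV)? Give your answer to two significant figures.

-17 meV

k_BT = 0.08617 × 1710 K = 147.4 meV.
Eᵢ/kT = 0, 2.965, 4.858.
Z = Σ gᵢe^(−Eᵢ/kT) = 1·e^(−0) + 2·e^(−2.965) + 2·e^(−4.858) = 1.000 + 0.1031 + 0.01553 = 1.119.
F = −kT ln Z = −147.4 × ln(1.119) = −147.4 × 0.1124 = -17 meV.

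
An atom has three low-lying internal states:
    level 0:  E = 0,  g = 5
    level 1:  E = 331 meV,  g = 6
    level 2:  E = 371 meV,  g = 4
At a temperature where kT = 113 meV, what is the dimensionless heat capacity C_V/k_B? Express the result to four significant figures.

Eᵢ/kT = 0, 2.92920, 3.28319.
Z = Σ gᵢe^(−Eᵢ/kT) = 5·e^(−0) + 6·e^(−2.92920) + 4·e^(−3.28319) = 5.00000 + 0.320639 + 0.150034 = 5.47067.
⟨E⟩ = 29.5748 meV, ⟨E²⟩ = 10196.3 meV².
C_V/k_B = (⟨E²⟩ − ⟨E⟩²)/(kT)² = (10196.3 − 874.669)/12769.0 = 0.7300.

0.7300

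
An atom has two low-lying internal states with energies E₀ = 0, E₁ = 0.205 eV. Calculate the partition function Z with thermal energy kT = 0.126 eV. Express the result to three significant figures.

Eᵢ/kT = 0, 1.6270.
Z = Σ e^(−Eᵢ/kT) = e^(−0) + e^(−1.6270) = 1.0000 + 0.19652 = 1.1965.

Z = 1.20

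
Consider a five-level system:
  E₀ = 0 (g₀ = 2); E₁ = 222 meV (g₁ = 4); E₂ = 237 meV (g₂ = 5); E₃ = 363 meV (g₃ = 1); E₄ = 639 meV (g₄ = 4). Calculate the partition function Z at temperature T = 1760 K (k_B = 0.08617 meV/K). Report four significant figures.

Z = 4.124

k_BT = 0.08617 × 1760 K = 151.659 meV.
Eᵢ/kT = 0, 1.46381, 1.56272, 2.39353, 4.21340.
Z = Σ gᵢe^(−Eᵢ/kT) = 2·e^(−0) + 4·e^(−1.46381) + 5·e^(−1.56272) + 1·e^(−2.39353) + 4·e^(−4.21340) = 2.00000 + 0.925413 + 1.04783 + 0.0913068 + 0.0591839 = 4.12373.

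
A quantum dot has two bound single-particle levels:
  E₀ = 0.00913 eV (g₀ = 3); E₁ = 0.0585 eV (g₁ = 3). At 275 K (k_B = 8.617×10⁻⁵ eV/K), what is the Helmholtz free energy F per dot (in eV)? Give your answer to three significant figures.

k_BT = 8.617×10⁻⁵ × 275 K = 0.023697 eV.
Eᵢ/kT = 0.38528, 2.4687.
Z = Σ gᵢe^(−Eᵢ/kT) = 3·e^(−0.38528) + 3·e^(−2.4687) = 2.0408 + 0.25408 = 2.2949.
F = −kT ln Z = −0.023697 × ln(2.2949) = −0.023697 × 0.83069 = -0.0197 eV.

-0.0197 eV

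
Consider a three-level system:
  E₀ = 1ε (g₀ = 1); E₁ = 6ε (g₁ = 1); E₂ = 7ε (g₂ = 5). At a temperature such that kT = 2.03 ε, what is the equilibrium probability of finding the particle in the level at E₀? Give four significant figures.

Eᵢ/kT = 0.492611, 2.95567, 3.44828.
Z = Σ gᵢe^(−Eᵢ/kT) = 1·e^(−0.492611) + 1·e^(−2.95567) + 5·e^(−3.44828) = 0.611029 + 0.0520438 + 0.159001 = 0.822074.
P₀ = g₀ e^(−E₀/kT) / Z = 0.611029/0.822074 = 0.7433.

0.7433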